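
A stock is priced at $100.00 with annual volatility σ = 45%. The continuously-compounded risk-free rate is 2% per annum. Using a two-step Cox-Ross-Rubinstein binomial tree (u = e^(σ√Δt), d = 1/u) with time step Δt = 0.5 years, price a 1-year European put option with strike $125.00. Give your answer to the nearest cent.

$34.48

CRR parameters: u = e^(σ√Δt) = e^(0.45·√0.5) = 1.3746, d = 1/u = 0.7275
Per-period rate: rΔt = 0.02·0.5 = 0.01, so R = e^0.01 = 1.0101
Risk-neutral probability p = (e^0.01 − 0.7275)/(1.3746 − 0.7275) = 0.2826/0.6472 = 0.4366
Terminal stock prices: S_uu = 189, S_ud = 100, S_dd = 52.92
Terminal payoffs (K − S): max(-63.97, 0) = 0, max(25, 0) = 25, max(72.08, 0) = 72.08
Node u (S = 137.5): V_u = e^(−0.01)·[0.4366·0.0000 + 0.5634·25.0000] = 13.9438
Node d (S = 72.75): V_d = e^(−0.01)·[0.4366·25.0000 + 0.5634·72.0804] = 51.0104
Node 0 (S = 100): V_0 = e^(−0.01)·[0.4366·13.9438 + 0.5634·51.0104] = 34.4789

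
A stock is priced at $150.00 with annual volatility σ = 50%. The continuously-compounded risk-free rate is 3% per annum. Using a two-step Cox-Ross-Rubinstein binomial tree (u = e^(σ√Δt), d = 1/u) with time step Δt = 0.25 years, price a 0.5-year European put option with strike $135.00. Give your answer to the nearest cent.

CRR parameters: u = e^(σ√Δt) = e^(0.5·√0.25) = 1.2840, d = 1/u = 0.7788
Per-period rate: rΔt = 0.03·0.25 = 0.0075, so R = e^0.0075 = 1.0075
Risk-neutral probability p = (e^0.0075 − 0.7788)/(1.2840 − 0.7788) = 0.2287/0.5052 = 0.4527
Terminal stock prices: S_uu = 247.3, S_ud = 150, S_dd = 90.98
Terminal payoffs (K − S): max(-112.3, 0) = 0, max(-15, 0) = 0, max(44.02, 0) = 44.02
Node u (S = 192.6): V_u = e^(−0.0075)·[0.4527·0.0000 + 0.5473·0.0000] = 0.0000
Node d (S = 116.8): V_d = e^(−0.0075)·[0.4527·0.0000 + 0.5473·44.0204] = 23.9113
Node 0 (S = 150): V_0 = e^(−0.0075)·[0.4527·0.0000 + 0.5473·23.9113] = 12.9883

$12.99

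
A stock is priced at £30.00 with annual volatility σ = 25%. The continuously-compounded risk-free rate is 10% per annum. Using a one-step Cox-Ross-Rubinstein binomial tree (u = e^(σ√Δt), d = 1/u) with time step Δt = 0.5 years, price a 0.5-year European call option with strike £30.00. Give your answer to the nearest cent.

£3.31

CRR parameters: u = e^(σ√Δt) = e^(0.25·√0.5) = 1.1934, d = 1/u = 0.8380
Per-period rate: rΔt = 0.1·0.5 = 0.05, so R = e^0.05 = 1.0513
Risk-neutral probability p = (e^0.05 − 0.8380)/(1.1934 − 0.8380) = 0.2133/0.3554 = 0.6002
Terminal stock prices: S_u = 35.8, S_d = 25.14
Terminal payoffs (S − K): max(5.801, 0) = 5.801, max(-4.861, 0) = 0
Node 0 (S = 30): V_0 = e^(−0.05)·[0.6002·5.8009 + 0.3998·0.0000] = 3.3118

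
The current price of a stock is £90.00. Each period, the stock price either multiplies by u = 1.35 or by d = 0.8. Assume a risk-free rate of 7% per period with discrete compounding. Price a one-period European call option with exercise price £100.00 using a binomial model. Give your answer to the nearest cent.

Risk-neutral probability p = (1 + 0.07 − 0.8)/(1.35 − 0.8) = 0.2700/0.5500 = 0.4909
Terminal stock prices: S_u = 121.5, S_d = 72
Terminal payoffs (S − K): max(21.5, 0) = 21.5, max(-28, 0) = 0
Node 0 (S = 90): V_0 = 1/1.07·[0.4909·21.5000 + 0.5091·0.0000] = 9.8641

£9.86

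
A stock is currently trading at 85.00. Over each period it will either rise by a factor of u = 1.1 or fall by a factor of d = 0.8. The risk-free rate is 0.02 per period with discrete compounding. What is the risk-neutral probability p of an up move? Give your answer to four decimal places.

p = 0.7333

Risk-neutral probability p = (1 + 0.02 − 0.8)/(1.1 − 0.8) = 0.2200/0.3000 = 0.7333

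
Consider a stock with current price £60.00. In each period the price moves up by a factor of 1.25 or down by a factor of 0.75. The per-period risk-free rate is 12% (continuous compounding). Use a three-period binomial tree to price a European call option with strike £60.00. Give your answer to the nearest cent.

£20.19

Risk-neutral probability p = (e^0.12 − 0.75)/(1.25 − 0.75) = 0.3775/0.5000 = 0.7550
Terminal stock prices: S_uuu = 117.2, S_uud = 70.31, S_udd = 42.19, S_ddd = 25.31
Terminal payoffs (S − K): max(57.19, 0) = 57.19, max(10.31, 0) = 10.31, max(-17.81, 0) = 0, max(-34.69, 0) = 0
Node uu (S = 93.75): V_uu = e^(−0.12)·[0.7550·57.1875 + 0.2450·10.3125] = 40.5348
Node ud (S = 56.25): V_ud = e^(−0.12)·[0.7550·10.3125 + 0.2450·0.0000] = 6.9054
Node dd (S = 33.75): V_dd = e^(−0.12)·[0.7550·0.0000 + 0.2450·0.0000] = 0.0000
Node u (S = 75): V_u = e^(−0.12)·[0.7550·40.5348 + 0.2450·6.9054] = 28.6434
Node d (S = 45): V_d = e^(−0.12)·[0.7550·6.9054 + 0.2450·0.0000] = 4.6240
Node 0 (S = 60): V_0 = e^(−0.12)·[0.7550·28.6434 + 0.2450·4.6240] = 20.1850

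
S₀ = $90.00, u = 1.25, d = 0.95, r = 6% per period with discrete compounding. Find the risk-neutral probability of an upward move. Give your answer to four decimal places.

p = 0.3667

Risk-neutral probability p = (1 + 0.06 − 0.95)/(1.25 − 0.95) = 0.1100/0.3000 = 0.3667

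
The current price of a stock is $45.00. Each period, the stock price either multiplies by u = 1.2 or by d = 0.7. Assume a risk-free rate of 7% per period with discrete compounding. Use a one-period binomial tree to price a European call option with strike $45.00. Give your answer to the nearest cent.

Risk-neutral probability p = (1 + 0.07 − 0.7)/(1.2 − 0.7) = 0.3700/0.5000 = 0.7400
Terminal stock prices: S_u = 54, S_d = 31.5
Terminal payoffs (S − K): max(9, 0) = 9, max(-13.5, 0) = 0
Node 0 (S = 45): V_0 = 1/1.07·[0.7400·9.0000 + 0.2600·0.0000] = 6.2243

$6.22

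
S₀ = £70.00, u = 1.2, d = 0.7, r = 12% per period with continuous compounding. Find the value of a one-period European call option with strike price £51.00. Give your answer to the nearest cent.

£25.02

Risk-neutral probability p = (e^0.12 − 0.7)/(1.2 − 0.7) = 0.4275/0.5000 = 0.8550
Terminal stock prices: S_u = 84, S_d = 49
Terminal payoffs (S − K): max(33, 0) = 33, max(-2, 0) = 0
Node 0 (S = 70): V_0 = e^(−0.12)·[0.8550·33.0000 + 0.1450·0.0000] = 25.0243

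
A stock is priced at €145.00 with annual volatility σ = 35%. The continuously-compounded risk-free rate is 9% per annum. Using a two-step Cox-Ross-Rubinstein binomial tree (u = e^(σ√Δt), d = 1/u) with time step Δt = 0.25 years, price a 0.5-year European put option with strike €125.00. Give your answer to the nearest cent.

CRR parameters: u = e^(σ√Δt) = e^(0.35·√0.25) = 1.1912, d = 1/u = 0.8395
Per-period rate: rΔt = 0.09·0.25 = 0.0225, so R = e^0.0225 = 1.0228
Risk-neutral probability p = (e^0.0225 − 0.8395)/(1.1912 − 0.8395) = 0.1833/0.3518 = 0.5210
Terminal stock prices: S_uu = 205.8, S_ud = 145, S_dd = 102.2
Terminal payoffs (K − S): max(-80.76, 0) = 0, max(-20, 0) = 0, max(22.82, 0) = 22.82
Node u (S = 172.7): V_u = e^(−0.0225)·[0.5210·0.0000 + 0.4790·0.0000] = 0.0000
Node d (S = 121.7): V_d = e^(−0.0225)·[0.5210·0.0000 + 0.4790·22.8202] = 10.6867
Node 0 (S = 145): V_0 = e^(−0.0225)·[0.5210·0.0000 + 0.4790·10.6867] = 5.0046

€5.00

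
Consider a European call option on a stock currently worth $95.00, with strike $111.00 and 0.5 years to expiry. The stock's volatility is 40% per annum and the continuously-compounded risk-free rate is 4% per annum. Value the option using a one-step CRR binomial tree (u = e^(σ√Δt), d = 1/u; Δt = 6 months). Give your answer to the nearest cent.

$6.86

CRR parameters: u = e^(σ√Δt) = e^(0.4·√0.5) = 1.3269, d = 1/u = 0.7536
Per-period rate: rΔt = 0.04·0.5 = 0.02, so R = e^0.02 = 1.0202
Risk-neutral probability p = (e^0.02 − 0.7536)/(1.3269 − 0.7536) = 0.2666/0.5733 = 0.4650
Terminal stock prices: S_u = 126.1, S_d = 71.6
Terminal payoffs (S − K): max(15.06, 0) = 15.06, max(-39.4, 0) = 0
Node 0 (S = 95): V_0 = e^(−0.02)·[0.4650·15.0552 + 0.5350·0.0000] = 6.8620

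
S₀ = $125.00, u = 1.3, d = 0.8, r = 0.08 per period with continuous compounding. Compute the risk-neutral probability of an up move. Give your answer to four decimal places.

Risk-neutral probability p = (e^0.08 − 0.8)/(1.3 − 0.8) = 0.2833/0.5000 = 0.5666

p = 0.5666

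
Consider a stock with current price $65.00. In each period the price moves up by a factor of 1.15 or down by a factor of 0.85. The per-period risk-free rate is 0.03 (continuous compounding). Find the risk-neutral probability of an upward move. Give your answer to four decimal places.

p = 0.6015

Risk-neutral probability p = (e^0.03 − 0.85)/(1.15 − 0.85) = 0.1805/0.3000 = 0.6015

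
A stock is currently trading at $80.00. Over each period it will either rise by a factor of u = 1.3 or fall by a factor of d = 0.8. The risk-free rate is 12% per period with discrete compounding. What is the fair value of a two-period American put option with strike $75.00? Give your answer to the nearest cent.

$3.54

Risk-neutral probability p = (1 + 0.12 − 0.8)/(1.3 − 0.8) = 0.3200/0.5000 = 0.6400
Terminal stock prices: S_uu = 135.2, S_ud = 83.2, S_dd = 51.2
Terminal payoffs (K − S): max(-60.2, 0) = 0, max(-8.2, 0) = 0, max(23.8, 0) = 23.8
Node u (S = 104): continuation = 1/1.12·[0.6400·0.0000 + 0.3600·0.0000] = 0.0000; exercise value = 0.0000 ≤ continuation, so V_u = 0.0000
Node d (S = 64): continuation = 1/1.12·[0.6400·0.0000 + 0.3600·23.8000] = 7.6500; exercise value = 11.0000 > continuation, so V_d = 11.0000 (exercise)
Node 0 (S = 80): continuation = 1/1.12·[0.6400·0.0000 + 0.3600·11.0000] = 3.5357; exercise value = 0.0000 ≤ continuation, so V_0 = 3.5357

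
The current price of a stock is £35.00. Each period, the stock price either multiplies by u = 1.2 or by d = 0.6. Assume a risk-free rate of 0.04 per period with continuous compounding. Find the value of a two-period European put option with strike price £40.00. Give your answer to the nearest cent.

Risk-neutral probability p = (e^0.04 − 0.6)/(1.2 − 0.6) = 0.4408/0.6000 = 0.7347
Terminal stock prices: S_uu = 50.4, S_ud = 25.2, S_dd = 12.6
Terminal payoffs (K − S): max(-10.4, 0) = 0, max(14.8, 0) = 14.8, max(27.4, 0) = 27.4
Node u (S = 42): V_u = e^(−0.04)·[0.7347·0.0000 + 0.2653·14.8000] = 3.7727
Node d (S = 21): V_d = e^(−0.04)·[0.7347·14.8000 + 0.2653·27.4000] = 17.4316
Node 0 (S = 35): V_0 = e^(−0.04)·[0.7347·3.7727 + 0.2653·17.4316] = 7.1066

£7.11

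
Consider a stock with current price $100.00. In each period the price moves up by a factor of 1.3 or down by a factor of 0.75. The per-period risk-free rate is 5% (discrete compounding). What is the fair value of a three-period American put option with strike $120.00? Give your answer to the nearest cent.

Risk-neutral probability p = (1 + 0.05 − 0.75)/(1.3 − 0.75) = 0.3000/0.5500 = 0.5455
Terminal stock prices: S_uuu = 219.7, S_uud = 126.8, S_udd = 73.12, S_ddd = 42.19
Terminal payoffs (K − S): max(-99.7, 0) = 0, max(-6.75, 0) = 0, max(46.88, 0) = 46.88, max(77.81, 0) = 77.81
Node uu (S = 169): continuation = 1/1.05·[0.5455·0.0000 + 0.4545·0.0000] = 0.0000; exercise value = 0.0000 ≤ continuation, so V_uu = 0.0000
Node ud (S = 97.5): continuation = 1/1.05·[0.5455·0.0000 + 0.4545·46.8750] = 20.2922; exercise value = 22.5000 > continuation, so V_ud = 22.5000 (exercise)
Node dd (S = 56.25): continuation = 1/1.05·[0.5455·46.8750 + 0.4545·77.8125] = 58.0357; exercise value = 63.7500 > continuation, so V_dd = 63.7500 (exercise)
Node u (S = 130): continuation = 1/1.05·[0.5455·0.0000 + 0.4545·22.5000] = 9.7403; exercise value = 0.0000 ≤ continuation, so V_u = 9.7403
Node d (S = 75): continuation = 1/1.05·[0.5455·22.5000 + 0.4545·63.7500] = 39.2857; exercise value = 45.0000 > continuation, so V_d = 45.0000 (exercise)
Node 0 (S = 100): continuation = 1/1.05·[0.5455·9.7403 + 0.4545·45.0000] = 24.5404; exercise value = 20.0000 ≤ continuation, so V_0 = 24.5404

$24.54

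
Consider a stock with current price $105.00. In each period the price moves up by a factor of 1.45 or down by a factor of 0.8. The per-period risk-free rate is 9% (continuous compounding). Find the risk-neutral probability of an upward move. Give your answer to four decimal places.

Risk-neutral probability p = (e^0.09 − 0.8)/(1.45 − 0.8) = 0.2942/0.6500 = 0.4526

p = 0.4526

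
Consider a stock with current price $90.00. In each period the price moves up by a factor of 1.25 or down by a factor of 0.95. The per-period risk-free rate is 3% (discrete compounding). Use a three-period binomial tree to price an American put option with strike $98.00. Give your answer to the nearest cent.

$8.90

Risk-neutral probability p = (1 + 0.03 − 0.95)/(1.25 − 0.95) = 0.0800/0.3000 = 0.2667
Terminal stock prices: S_uuu = 175.8, S_uud = 133.6, S_udd = 101.5, S_ddd = 77.16
Terminal payoffs (K − S): max(-77.78, 0) = 0, max(-35.59, 0) = 0, max(-3.531, 0) = 0, max(20.84, 0) = 20.84
Node uu (S = 140.6): continuation = 1/1.03·[0.2667·0.0000 + 0.7333·0.0000] = 0.0000; exercise value = 0.0000 ≤ continuation, so V_uu = 0.0000
Node ud (S = 106.9): continuation = 1/1.03·[0.2667·0.0000 + 0.7333·0.0000] = 0.0000; exercise value = 0.0000 ≤ continuation, so V_ud = 0.0000
Node dd (S = 81.22): continuation = 1/1.03·[0.2667·0.0000 + 0.7333·20.8363] = 14.8349; exercise value = 16.7750 > continuation, so V_dd = 16.7750 (exercise)
Node u (S = 112.5): continuation = 1/1.03·[0.2667·0.0000 + 0.7333·0.0000] = 0.0000; exercise value = 0.0000 ≤ continuation, so V_u = 0.0000
Node d (S = 85.5): continuation = 1/1.03·[0.2667·0.0000 + 0.7333·16.7750] = 11.9434; exercise value = 12.5000 > continuation, so V_d = 12.5000 (exercise)
Node 0 (S = 90): continuation = 1/1.03·[0.2667·0.0000 + 0.7333·12.5000] = 8.8997; exercise value = 8.0000 ≤ continuation, so V_0 = 8.8997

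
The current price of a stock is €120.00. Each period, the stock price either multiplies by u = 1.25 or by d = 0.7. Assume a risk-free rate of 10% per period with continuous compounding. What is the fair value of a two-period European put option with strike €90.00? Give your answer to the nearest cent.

Risk-neutral probability p = (e^0.1 − 0.7)/(1.25 − 0.7) = 0.4052/0.5500 = 0.7367
Terminal stock prices: S_uu = 187.5, S_ud = 105, S_dd = 58.8
Terminal payoffs (K − S): max(-97.5, 0) = 0, max(-15, 0) = 0, max(31.2, 0) = 31.2
Node u (S = 150): V_u = e^(−0.1)·[0.7367·0.0000 + 0.2633·0.0000] = 0.0000
Node d (S = 84): V_d = e^(−0.1)·[0.7367·0.0000 + 0.2633·31.2000] = 7.4339
Node 0 (S = 120): V_0 = e^(−0.1)·[0.7367·0.0000 + 0.2633·7.4339] = 1.7713

€1.77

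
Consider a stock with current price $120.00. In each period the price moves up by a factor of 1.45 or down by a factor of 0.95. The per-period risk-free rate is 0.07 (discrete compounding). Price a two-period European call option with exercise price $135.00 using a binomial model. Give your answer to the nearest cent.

Risk-neutral probability p = (1 + 0.07 − 0.95)/(1.45 − 0.95) = 0.1200/0.5000 = 0.2400
Terminal stock prices: S_uu = 252.3, S_ud = 165.3, S_dd = 108.3
Terminal payoffs (S − K): max(117.3, 0) = 117.3, max(30.3, 0) = 30.3, max(-26.7, 0) = 0
Node u (S = 174): V_u = 1/1.07·[0.2400·117.3000 + 0.7600·30.3000] = 47.8318
Node d (S = 114): V_d = 1/1.07·[0.2400·30.3000 + 0.7600·0.0000] = 6.7963
Node 0 (S = 120): V_0 = 1/1.07·[0.2400·47.8318 + 0.7600·6.7963] = 15.5559

$15.56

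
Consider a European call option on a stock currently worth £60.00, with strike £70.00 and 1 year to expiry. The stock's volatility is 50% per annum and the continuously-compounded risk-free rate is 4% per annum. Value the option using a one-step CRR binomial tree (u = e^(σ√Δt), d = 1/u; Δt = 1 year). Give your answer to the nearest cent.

£11.58

CRR parameters: u = e^(σ√Δt) = e^(0.5·√1) = 1.6487, d = 1/u = 0.6065
Per-period rate: rΔt = 0.04·1 = 0.04, so R = e^0.04 = 1.0408
Risk-neutral probability p = (e^0.04 − 0.6065)/(1.6487 − 0.6065) = 0.4343/1.0422 = 0.4167
Terminal stock prices: S_u = 98.92, S_d = 36.39
Terminal payoffs (S − K): max(28.92, 0) = 28.92, max(-33.61, 0) = 0
Node 0 (S = 60): V_0 = e^(−0.04)·[0.4167·28.9233 + 0.5833·0.0000] = 11.5797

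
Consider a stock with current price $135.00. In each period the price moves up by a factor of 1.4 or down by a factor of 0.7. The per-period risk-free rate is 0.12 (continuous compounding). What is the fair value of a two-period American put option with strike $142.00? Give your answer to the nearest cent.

Risk-neutral probability p = (e^0.12 − 0.7)/(1.4 − 0.7) = 0.4275/0.7000 = 0.6107
Terminal stock prices: S_uu = 264.6, S_ud = 132.3, S_dd = 66.15
Terminal payoffs (K − S): max(-122.6, 0) = 0, max(9.7, 0) = 9.7, max(75.85, 0) = 75.85
Node u (S = 189): continuation = e^(−0.12)·[0.6107·0.0000 + 0.3893·9.7000] = 3.3491; exercise value = 0.0000 ≤ continuation, so V_u = 3.3491
Node d (S = 94.5): continuation = e^(−0.12)·[0.6107·9.7000 + 0.3893·75.8500] = 31.4427; exercise value = 47.5000 > continuation, so V_d = 47.5000 (exercise)
Node 0 (S = 135): continuation = e^(−0.12)·[0.6107·3.3491 + 0.3893·47.5000] = 18.2143; exercise value = 7.0000 ≤ continuation, so V_0 = 18.2143

$18.21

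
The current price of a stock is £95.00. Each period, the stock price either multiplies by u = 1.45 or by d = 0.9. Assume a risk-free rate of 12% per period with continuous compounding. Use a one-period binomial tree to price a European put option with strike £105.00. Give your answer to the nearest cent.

Risk-neutral probability p = (e^0.12 − 0.9)/(1.45 − 0.9) = 0.2275/0.5500 = 0.4136
Terminal stock prices: S_u = 137.8, S_d = 85.5
Terminal payoffs (K − S): max(-32.75, 0) = 0, max(19.5, 0) = 19.5
Node 0 (S = 95): V_0 = e^(−0.12)·[0.4136·0.0000 + 0.5864·19.5000] = 10.1412

£10.14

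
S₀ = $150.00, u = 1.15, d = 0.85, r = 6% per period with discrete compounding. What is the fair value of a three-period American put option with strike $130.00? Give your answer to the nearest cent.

$2.30

Risk-neutral probability p = (1 + 0.06 − 0.85)/(1.15 − 0.85) = 0.2100/0.3000 = 0.7000
Terminal stock prices: S_uuu = 228.1, S_uud = 168.6, S_udd = 124.6, S_ddd = 92.12
Terminal payoffs (K − S): max(-98.13, 0) = 0, max(-38.62, 0) = 0, max(5.369, 0) = 5.369, max(37.88, 0) = 37.88
Node uu (S = 198.4): continuation = 1/1.06·[0.7000·0.0000 + 0.3000·0.0000] = 0.0000; exercise value = 0.0000 ≤ continuation, so V_uu = 0.0000
Node ud (S = 146.6): continuation = 1/1.06·[0.7000·0.0000 + 0.3000·5.3688] = 1.5195; exercise value = 0.0000 ≤ continuation, so V_ud = 1.5195
Node dd (S = 108.4): continuation = 1/1.06·[0.7000·5.3688 + 0.3000·37.8813] = 14.2665; exercise value = 21.6250 > continuation, so V_dd = 21.6250 (exercise)
Node u (S = 172.5): continuation = 1/1.06·[0.7000·0.0000 + 0.3000·1.5195] = 0.4300; exercise value = 0.0000 ≤ continuation, so V_u = 0.4300
Node d (S = 127.5): continuation = 1/1.06·[0.7000·1.5195 + 0.3000·21.6250] = 7.1237; exercise value = 2.5000 ≤ continuation, so V_d = 7.1237
Node 0 (S = 150): continuation = 1/1.06·[0.7000·0.4300 + 0.3000·7.1237] = 2.3001; exercise value = 0.0000 ≤ continuation, so V_0 = 2.3001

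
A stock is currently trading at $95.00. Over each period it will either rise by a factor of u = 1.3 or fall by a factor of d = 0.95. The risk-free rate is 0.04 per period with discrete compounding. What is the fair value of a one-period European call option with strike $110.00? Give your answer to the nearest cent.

Risk-neutral probability p = (1 + 0.04 − 0.95)/(1.3 − 0.95) = 0.0900/0.3500 = 0.2571
Terminal stock prices: S_u = 123.5, S_d = 90.25
Terminal payoffs (S − K): max(13.5, 0) = 13.5, max(-19.75, 0) = 0
Node 0 (S = 95): V_0 = 1/1.04·[0.2571·13.5000 + 0.7429·0.0000] = 3.3379

$3.34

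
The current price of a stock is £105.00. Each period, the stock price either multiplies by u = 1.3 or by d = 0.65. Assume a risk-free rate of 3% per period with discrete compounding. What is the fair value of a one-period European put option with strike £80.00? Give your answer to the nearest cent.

£4.74

Risk-neutral probability p = (1 + 0.03 − 0.65)/(1.3 − 0.65) = 0.3800/0.6500 = 0.5846
Terminal stock prices: S_u = 136.5, S_d = 68.25
Terminal payoffs (K − S): max(-56.5, 0) = 0, max(11.75, 0) = 11.75
Node 0 (S = 105): V_0 = 1/1.03·[0.5846·0.0000 + 0.4154·11.7500] = 4.7386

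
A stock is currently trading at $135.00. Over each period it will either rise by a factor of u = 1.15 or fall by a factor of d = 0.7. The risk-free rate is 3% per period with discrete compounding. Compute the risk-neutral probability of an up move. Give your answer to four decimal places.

Risk-neutral probability p = (1 + 0.03 − 0.7)/(1.15 − 0.7) = 0.3300/0.4500 = 0.7333

p = 0.7333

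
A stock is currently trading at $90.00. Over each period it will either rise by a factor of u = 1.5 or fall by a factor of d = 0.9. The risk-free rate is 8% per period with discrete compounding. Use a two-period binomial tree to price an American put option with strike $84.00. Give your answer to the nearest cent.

$4.66

Risk-neutral probability p = (1 + 0.08 − 0.9)/(1.5 − 0.9) = 0.1800/0.6000 = 0.3000
Terminal stock prices: S_uu = 202.5, S_ud = 121.5, S_dd = 72.9
Terminal payoffs (K − S): max(-118.5, 0) = 0, max(-37.5, 0) = 0, max(11.1, 0) = 11.1
Node u (S = 135): continuation = 1/1.08·[0.3000·0.0000 + 0.7000·0.0000] = 0.0000; exercise value = 0.0000 ≤ continuation, so V_u = 0.0000
Node d (S = 81): continuation = 1/1.08·[0.3000·0.0000 + 0.7000·11.1000] = 7.1944; exercise value = 3.0000 ≤ continuation, so V_d = 7.1944
Node 0 (S = 90): continuation = 1/1.08·[0.3000·0.0000 + 0.7000·7.1944] = 4.6631; exercise value = 0.0000 ≤ continuation, so V_0 = 4.6631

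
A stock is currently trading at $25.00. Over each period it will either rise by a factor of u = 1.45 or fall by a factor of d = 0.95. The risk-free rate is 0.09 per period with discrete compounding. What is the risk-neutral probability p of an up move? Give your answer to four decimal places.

p = 0.2800

Risk-neutral probability p = (1 + 0.09 − 0.95)/(1.45 − 0.95) = 0.1400/0.5000 = 0.2800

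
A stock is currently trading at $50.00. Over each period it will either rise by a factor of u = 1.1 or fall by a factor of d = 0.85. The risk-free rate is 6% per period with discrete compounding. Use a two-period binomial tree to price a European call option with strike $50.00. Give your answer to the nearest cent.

$6.59

Risk-neutral probability p = (1 + 0.06 − 0.85)/(1.1 − 0.85) = 0.2100/0.2500 = 0.8400
Terminal stock prices: S_uu = 60.5, S_ud = 46.75, S_dd = 36.12
Terminal payoffs (S − K): max(10.5, 0) = 10.5, max(-3.25, 0) = 0, max(-13.88, 0) = 0
Node u (S = 55): V_u = 1/1.06·[0.8400·10.5000 + 0.1600·0.0000] = 8.3208
Node d (S = 42.5): V_d = 1/1.06·[0.8400·0.0000 + 0.1600·0.0000] = 0.0000
Node 0 (S = 50): V_0 = 1/1.06·[0.8400·8.3208 + 0.1600·0.0000] = 6.5938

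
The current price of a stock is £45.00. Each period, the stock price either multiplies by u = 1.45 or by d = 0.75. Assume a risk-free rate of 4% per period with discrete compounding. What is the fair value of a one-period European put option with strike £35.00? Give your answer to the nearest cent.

Risk-neutral probability p = (1 + 0.04 − 0.75)/(1.45 − 0.75) = 0.2900/0.7000 = 0.4143
Terminal stock prices: S_u = 65.25, S_d = 33.75
Terminal payoffs (K − S): max(-30.25, 0) = 0, max(1.25, 0) = 1.25
Node 0 (S = 45): V_0 = 1/1.04·[0.4143·0.0000 + 0.5857·1.2500] = 0.7040

£0.70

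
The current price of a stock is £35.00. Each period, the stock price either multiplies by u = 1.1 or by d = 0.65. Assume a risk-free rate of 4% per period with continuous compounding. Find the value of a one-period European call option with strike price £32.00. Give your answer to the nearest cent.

Risk-neutral probability p = (e^0.04 − 0.65)/(1.1 − 0.65) = 0.3908/0.4500 = 0.8685
Terminal stock prices: S_u = 38.5, S_d = 22.75
Terminal payoffs (S − K): max(6.5, 0) = 6.5, max(-9.25, 0) = 0
Node 0 (S = 35): V_0 = e^(−0.04)·[0.8685·6.5000 + 0.1315·0.0000] = 5.4237

£5.42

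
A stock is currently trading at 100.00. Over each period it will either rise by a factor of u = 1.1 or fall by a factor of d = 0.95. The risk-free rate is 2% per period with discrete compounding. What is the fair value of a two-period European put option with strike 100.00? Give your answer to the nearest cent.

Risk-neutral probability p = (1 + 0.02 − 0.95)/(1.1 − 0.95) = 0.0700/0.1500 = 0.4667
Terminal stock prices: S_uu = 121, S_ud = 104.5, S_dd = 90.25
Terminal payoffs (K − S): max(-21, 0) = 0, max(-4.5, 0) = 0, max(9.75, 0) = 9.75
Node u (S = 110): V_u = 1/1.02·[0.4667·0.0000 + 0.5333·0.0000] = 0.0000
Node d (S = 95): V_d = 1/1.02·[0.4667·0.0000 + 0.5333·9.7500] = 5.0980
Node 0 (S = 100): V_0 = 1/1.02·[0.4667·0.0000 + 0.5333·5.0980] = 2.6656

2.67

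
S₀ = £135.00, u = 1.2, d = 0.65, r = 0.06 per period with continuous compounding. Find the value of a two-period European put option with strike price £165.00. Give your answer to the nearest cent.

£25.96

Risk-neutral probability p = (e^0.06 − 0.65)/(1.2 − 0.65) = 0.4118/0.5500 = 0.7488
Terminal stock prices: S_uu = 194.4, S_ud = 105.3, S_dd = 57.04
Terminal payoffs (K − S): max(-29.4, 0) = 0, max(59.7, 0) = 59.7, max(108, 0) = 108
Node u (S = 162): V_u = e^(−0.06)·[0.7488·0.0000 + 0.2512·59.7000] = 14.1237
Node d (S = 87.75): V_d = e^(−0.06)·[0.7488·59.7000 + 0.2512·107.9625] = 67.6411
Node 0 (S = 135): V_0 = e^(−0.06)·[0.7488·14.1237 + 0.2512·67.6411] = 25.9622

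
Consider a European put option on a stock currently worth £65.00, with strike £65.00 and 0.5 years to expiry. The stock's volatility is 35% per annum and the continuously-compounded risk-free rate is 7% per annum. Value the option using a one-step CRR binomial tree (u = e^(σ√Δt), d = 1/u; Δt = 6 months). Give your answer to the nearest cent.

CRR parameters: u = e^(σ√Δt) = e^(0.35·√0.5) = 1.2808, d = 1/u = 0.7808
Per-period rate: rΔt = 0.07·0.5 = 0.035, so R = e^0.035 = 1.0356
Risk-neutral probability p = (e^0.035 − 0.7808)/(1.2808 − 0.7808) = 0.2549/0.5000 = 0.5097
Terminal stock prices: S_u = 83.25, S_d = 50.75
Terminal payoffs (K − S): max(-18.25, 0) = 0, max(14.25, 0) = 14.25
Node 0 (S = 65): V_0 = e^(−0.035)·[0.5097·0.0000 + 0.4903·14.2506] = 6.7471

£6.75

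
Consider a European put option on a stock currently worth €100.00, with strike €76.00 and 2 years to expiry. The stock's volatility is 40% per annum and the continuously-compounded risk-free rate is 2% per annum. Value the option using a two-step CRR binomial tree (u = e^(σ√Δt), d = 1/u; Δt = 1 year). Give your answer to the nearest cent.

CRR parameters: u = e^(σ√Δt) = e^(0.4·√1) = 1.4918, d = 1/u = 0.6703
Per-period rate: rΔt = 0.02·1 = 0.02, so R = e^0.02 = 1.0202
Risk-neutral probability p = (e^0.02 − 0.6703)/(1.4918 − 0.6703) = 0.3499/0.8215 = 0.4259
Terminal stock prices: S_uu = 222.6, S_ud = 100, S_dd = 44.93
Terminal payoffs (K − S): max(-146.6, 0) = 0, max(-24, 0) = 0, max(31.07, 0) = 31.07
Node u (S = 149.2): V_u = e^(−0.02)·[0.4259·0.0000 + 0.5741·0.0000] = 0.0000
Node d (S = 67.03): V_d = e^(−0.02)·[0.4259·0.0000 + 0.5741·31.0671] = 17.4824
Node 0 (S = 100): V_0 = e^(−0.02)·[0.4259·0.0000 + 0.5741·17.4824] = 9.8378

€9.84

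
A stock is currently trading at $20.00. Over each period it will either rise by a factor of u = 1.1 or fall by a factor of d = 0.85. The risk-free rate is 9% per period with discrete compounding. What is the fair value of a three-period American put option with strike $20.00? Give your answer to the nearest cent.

$0.15

Risk-neutral probability p = (1 + 0.09 − 0.85)/(1.1 − 0.85) = 0.2400/0.2500 = 0.9600
Terminal stock prices: S_uuu = 26.62, S_uud = 20.57, S_udd = 15.89, S_ddd = 12.28
Terminal payoffs (K − S): max(-6.62, 0) = 0, max(-0.57, 0) = 0, max(4.105, 0) = 4.105, max(7.718, 0) = 7.718
Node uu (S = 24.2): continuation = 1/1.09·[0.9600·0.0000 + 0.0400·0.0000] = 0.0000; exercise value = 0.0000 ≤ continuation, so V_uu = 0.0000
Node ud (S = 18.7): continuation = 1/1.09·[0.9600·0.0000 + 0.0400·4.1050] = 0.1506; exercise value = 1.3000 > continuation, so V_ud = 1.3000 (exercise)
Node dd (S = 14.45): continuation = 1/1.09·[0.9600·4.1050 + 0.0400·7.7175] = 3.8986; exercise value = 5.5500 > continuation, so V_dd = 5.5500 (exercise)
Node u (S = 22): continuation = 1/1.09·[0.9600·0.0000 + 0.0400·1.3000] = 0.0477; exercise value = 0.0000 ≤ continuation, so V_u = 0.0477
Node d (S = 17): continuation = 1/1.09·[0.9600·1.3000 + 0.0400·5.5500] = 1.3486; exercise value = 3.0000 > continuation, so V_d = 3.0000 (exercise)
Node 0 (S = 20): continuation = 1/1.09·[0.9600·0.0477 + 0.0400·3.0000] = 0.1521; exercise value = 0.0000 ≤ continuation, so V_0 = 0.1521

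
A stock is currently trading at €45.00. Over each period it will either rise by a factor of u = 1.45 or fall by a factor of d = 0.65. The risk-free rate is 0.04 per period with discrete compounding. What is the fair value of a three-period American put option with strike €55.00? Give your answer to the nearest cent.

Risk-neutral probability p = (1 + 0.04 − 0.65)/(1.45 − 0.65) = 0.3900/0.8000 = 0.4875
Terminal stock prices: S_uuu = 137.2, S_uud = 61.5, S_udd = 27.57, S_ddd = 12.36
Terminal payoffs (K − S): max(-82.19, 0) = 0, max(-6.498, 0) = 0, max(27.43, 0) = 27.43, max(42.64, 0) = 42.64
Node uu (S = 94.61): continuation = 1/1.04·[0.4875·0.0000 + 0.5125·0.0000] = 0.0000; exercise value = 0.0000 ≤ continuation, so V_uu = 0.0000
Node ud (S = 42.41): continuation = 1/1.04·[0.4875·0.0000 + 0.5125·27.4319] = 13.5181; exercise value = 12.5875 ≤ continuation, so V_ud = 13.5181
Node dd (S = 19.01): continuation = 1/1.04·[0.4875·27.4319 + 0.5125·42.6419] = 33.8721; exercise value = 35.9875 > continuation, so V_dd = 35.9875 (exercise)
Node u (S = 65.25): continuation = 1/1.04·[0.4875·0.0000 + 0.5125·13.5181] = 6.6616; exercise value = 0.0000 ≤ continuation, so V_u = 6.6616
Node d (S = 29.25): continuation = 1/1.04·[0.4875·13.5181 + 0.5125·35.9875] = 24.0708; exercise value = 25.7500 > continuation, so V_d = 25.7500 (exercise)
Node 0 (S = 45): continuation = 1/1.04·[0.4875·6.6616 + 0.5125·25.7500] = 15.8119; exercise value = 10.0000 ≤ continuation, so V_0 = 15.8119

€15.81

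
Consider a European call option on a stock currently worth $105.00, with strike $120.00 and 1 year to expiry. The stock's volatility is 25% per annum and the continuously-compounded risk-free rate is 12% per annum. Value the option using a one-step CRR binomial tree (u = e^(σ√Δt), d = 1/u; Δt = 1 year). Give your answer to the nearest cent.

$9.07

CRR parameters: u = e^(σ√Δt) = e^(0.25·√1) = 1.2840, d = 1/u = 0.7788
Per-period rate: rΔt = 0.12·1 = 0.12, so R = e^0.12 = 1.1275
Risk-neutral probability p = (e^0.12 − 0.7788)/(1.2840 − 0.7788) = 0.3487/0.5052 = 0.6902
Terminal stock prices: S_u = 134.8, S_d = 81.77
Terminal payoffs (S − K): max(14.82, 0) = 14.82, max(-38.23, 0) = 0
Node 0 (S = 105): V_0 = e^(−0.12)·[0.6902·14.8227 + 0.3098·0.0000] = 9.0735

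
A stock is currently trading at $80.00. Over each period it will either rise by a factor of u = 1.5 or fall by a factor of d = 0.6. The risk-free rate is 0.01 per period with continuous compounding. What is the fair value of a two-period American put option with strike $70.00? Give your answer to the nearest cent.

$11.97

Risk-neutral probability p = (e^0.01 − 0.6)/(1.5 − 0.6) = 0.4101/0.9000 = 0.4556
Terminal stock prices: S_uu = 180, S_ud = 72, S_dd = 28.8
Terminal payoffs (K − S): max(-110, 0) = 0, max(-2, 0) = 0, max(41.2, 0) = 41.2
Node u (S = 120): continuation = e^(−0.01)·[0.4556·0.0000 + 0.5444·0.0000] = 0.0000; exercise value = 0.0000 ≤ continuation, so V_u = 0.0000
Node d (S = 48): continuation = e^(−0.01)·[0.4556·0.0000 + 0.5444·41.2000] = 22.2056; exercise value = 22.0000 ≤ continuation, so V_d = 22.2056
Node 0 (S = 80): continuation = e^(−0.01)·[0.4556·0.0000 + 0.5444·22.2056] = 11.9682; exercise value = 0.0000 ≤ continuation, so V_0 = 11.9682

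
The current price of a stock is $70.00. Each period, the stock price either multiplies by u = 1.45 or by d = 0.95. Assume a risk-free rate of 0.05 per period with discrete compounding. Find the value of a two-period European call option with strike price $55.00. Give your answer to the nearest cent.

Risk-neutral probability p = (1 + 0.05 − 0.95)/(1.45 − 0.95) = 0.1000/0.5000 = 0.2000
Terminal stock prices: S_uu = 147.2, S_ud = 96.42, S_dd = 63.17
Terminal payoffs (S − K): max(92.18, 0) = 92.18, max(41.42, 0) = 41.42, max(8.175, 0) = 8.175
Node u (S = 101.5): V_u = 1/1.05·[0.2000·92.1750 + 0.8000·41.4250] = 49.1190
Node d (S = 66.5): V_d = 1/1.05·[0.2000·41.4250 + 0.8000·8.1750] = 14.1190
Node 0 (S = 70): V_0 = 1/1.05·[0.2000·49.1190 + 0.8000·14.1190] = 20.1134

$20.11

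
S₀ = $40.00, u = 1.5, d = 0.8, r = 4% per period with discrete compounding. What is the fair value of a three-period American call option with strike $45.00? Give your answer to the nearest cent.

$8.79

Risk-neutral probability p = (1 + 0.04 − 0.8)/(1.5 − 0.8) = 0.2400/0.7000 = 0.3429
Terminal stock prices: S_uuu = 135, S_uud = 72, S_udd = 38.4, S_ddd = 20.48
Terminal payoffs (S − K): max(90, 0) = 90, max(27, 0) = 27, max(-6.6, 0) = 0, max(-24.52, 0) = 0
Node uu (S = 90): continuation = 1/1.04·[0.3429·90.0000 + 0.6571·27.0000] = 46.7308; exercise value = 45.0000 ≤ continuation, so V_uu = 46.7308
Node ud (S = 48): continuation = 1/1.04·[0.3429·27.0000 + 0.6571·0.0000] = 8.9011; exercise value = 3.0000 ≤ continuation, so V_ud = 8.9011
Node dd (S = 25.6): continuation = 1/1.04·[0.3429·0.0000 + 0.6571·0.0000] = 0.0000; exercise value = 0.0000 ≤ continuation, so V_dd = 0.0000
Node u (S = 60): continuation = 1/1.04·[0.3429·46.7308 + 0.6571·8.9011] = 21.0301; exercise value = 15.0000 ≤ continuation, so V_u = 21.0301
Node d (S = 32): continuation = 1/1.04·[0.3429·8.9011 + 0.6571·0.0000] = 2.9344; exercise value = 0.0000 ≤ continuation, so V_d = 2.9344
Node 0 (S = 40): continuation = 1/1.04·[0.3429·21.0301 + 0.6571·2.9344] = 8.7872; exercise value = 0.0000 ≤ continuation, so V_0 = 8.7872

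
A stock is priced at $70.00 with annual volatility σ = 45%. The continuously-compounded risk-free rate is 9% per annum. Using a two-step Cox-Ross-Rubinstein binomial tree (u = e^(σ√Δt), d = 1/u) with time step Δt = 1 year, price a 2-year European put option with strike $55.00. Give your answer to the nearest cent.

$5.75

CRR parameters: u = e^(σ√Δt) = e^(0.45·√1) = 1.5683, d = 1/u = 0.6376
Per-period rate: rΔt = 0.09·1 = 0.09, so R = e^0.09 = 1.0942
Risk-neutral probability p = (e^0.09 − 0.6376)/(1.5683 − 0.6376) = 0.4565/0.9307 = 0.4905
Terminal stock prices: S_uu = 172.2, S_ud = 70, S_dd = 28.46
Terminal payoffs (K − S): max(-117.2, 0) = 0, max(-15, 0) = 0, max(26.54, 0) = 26.54
Node u (S = 109.8): V_u = e^(−0.09)·[0.4905·0.0000 + 0.5095·0.0000] = 0.0000
Node d (S = 44.63): V_d = e^(−0.09)·[0.4905·0.0000 + 0.5095·26.5401] = 12.3572
Node 0 (S = 70): V_0 = e^(−0.09)·[0.4905·0.0000 + 0.5095·12.3572] = 5.7535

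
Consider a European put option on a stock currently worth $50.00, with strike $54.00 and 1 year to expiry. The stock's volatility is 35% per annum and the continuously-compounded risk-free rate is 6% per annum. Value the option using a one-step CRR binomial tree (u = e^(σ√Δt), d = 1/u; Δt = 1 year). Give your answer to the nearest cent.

$8.84

CRR parameters: u = e^(σ√Δt) = e^(0.35·√1) = 1.4191, d = 1/u = 0.7047
Per-period rate: rΔt = 0.06·1 = 0.06, so R = e^0.06 = 1.0618
Risk-neutral probability p = (e^0.06 − 0.7047)/(1.4191 − 0.7047) = 0.3571/0.7144 = 0.4999
Terminal stock prices: S_u = 70.95, S_d = 35.23
Terminal payoffs (K − S): max(-16.95, 0) = 0, max(18.77, 0) = 18.77
Node 0 (S = 50): V_0 = e^(−0.06)·[0.4999·0.0000 + 0.5001·18.7656] = 8.8374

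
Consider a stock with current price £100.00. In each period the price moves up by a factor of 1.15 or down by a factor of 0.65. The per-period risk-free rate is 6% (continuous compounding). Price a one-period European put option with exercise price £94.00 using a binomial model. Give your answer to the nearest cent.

Risk-neutral probability p = (e^0.06 − 0.65)/(1.15 − 0.65) = 0.4118/0.5000 = 0.8237
Terminal stock prices: S_u = 115, S_d = 65
Terminal payoffs (K − S): max(-21, 0) = 0, max(29, 0) = 29
Node 0 (S = 100): V_0 = e^(−0.06)·[0.8237·0.0000 + 0.1763·29.0000] = 4.8157

£4.82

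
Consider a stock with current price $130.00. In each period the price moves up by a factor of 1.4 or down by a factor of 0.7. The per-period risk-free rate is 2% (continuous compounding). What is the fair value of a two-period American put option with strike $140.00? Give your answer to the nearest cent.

$29.06

Risk-neutral probability p = (e^0.02 − 0.7)/(1.4 − 0.7) = 0.3202/0.7000 = 0.4574
Terminal stock prices: S_uu = 254.8, S_ud = 127.4, S_dd = 63.7
Terminal payoffs (K − S): max(-114.8, 0) = 0, max(12.6, 0) = 12.6, max(76.3, 0) = 76.3
Node u (S = 182): continuation = e^(−0.02)·[0.4574·0.0000 + 0.5426·12.6000] = 6.7010; exercise value = 0.0000 ≤ continuation, so V_u = 6.7010
Node d (S = 91): continuation = e^(−0.02)·[0.4574·12.6000 + 0.5426·76.3000] = 46.2278; exercise value = 49.0000 > continuation, so V_d = 49.0000 (exercise)
Node 0 (S = 130): continuation = e^(−0.02)·[0.4574·6.7010 + 0.5426·49.0000] = 29.0640; exercise value = 10.0000 ≤ continuation, so V_0 = 29.0640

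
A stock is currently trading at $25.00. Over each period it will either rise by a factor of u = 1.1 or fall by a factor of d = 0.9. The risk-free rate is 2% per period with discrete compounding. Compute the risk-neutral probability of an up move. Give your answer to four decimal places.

Risk-neutral probability p = (1 + 0.02 − 0.9)/(1.1 − 0.9) = 0.1200/0.2000 = 0.6000

p = 0.6000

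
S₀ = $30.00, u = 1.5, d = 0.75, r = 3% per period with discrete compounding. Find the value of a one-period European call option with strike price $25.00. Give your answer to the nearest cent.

Risk-neutral probability p = (1 + 0.03 − 0.75)/(1.5 − 0.75) = 0.2800/0.7500 = 0.3733
Terminal stock prices: S_u = 45, S_d = 22.5
Terminal payoffs (S − K): max(20, 0) = 20, max(-2.5, 0) = 0
Node 0 (S = 30): V_0 = 1/1.03·[0.3733·20.0000 + 0.6267·0.0000] = 7.2492

$7.25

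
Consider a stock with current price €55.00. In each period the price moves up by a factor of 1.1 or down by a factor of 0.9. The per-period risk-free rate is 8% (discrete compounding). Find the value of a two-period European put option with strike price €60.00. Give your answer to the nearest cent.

Risk-neutral probability p = (1 + 0.08 − 0.9)/(1.1 − 0.9) = 0.1800/0.2000 = 0.9000
Terminal stock prices: S_uu = 66.55, S_ud = 54.45, S_dd = 44.55
Terminal payoffs (K − S): max(-6.55, 0) = 0, max(5.55, 0) = 5.55, max(15.45, 0) = 15.45
Node u (S = 60.5): V_u = 1/1.08·[0.9000·0.0000 + 0.1000·5.5500] = 0.5139
Node d (S = 49.5): V_d = 1/1.08·[0.9000·5.5500 + 0.1000·15.4500] = 6.0556
Node 0 (S = 55): V_0 = 1/1.08·[0.9000·0.5139 + 0.1000·6.0556] = 0.9889

€0.99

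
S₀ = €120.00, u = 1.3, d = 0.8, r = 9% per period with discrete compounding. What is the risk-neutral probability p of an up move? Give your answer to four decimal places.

Risk-neutral probability p = (1 + 0.09 − 0.8)/(1.3 − 0.8) = 0.2900/0.5000 = 0.5800

p = 0.5800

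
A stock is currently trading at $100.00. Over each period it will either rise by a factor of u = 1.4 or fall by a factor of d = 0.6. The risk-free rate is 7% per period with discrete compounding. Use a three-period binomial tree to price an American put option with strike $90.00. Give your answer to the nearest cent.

$14.80

Risk-neutral probability p = (1 + 0.07 − 0.6)/(1.4 − 0.6) = 0.4700/0.8000 = 0.5875
Terminal stock prices: S_uuu = 274.4, S_uud = 117.6, S_udd = 50.4, S_ddd = 21.6
Terminal payoffs (K − S): max(-184.4, 0) = 0, max(-27.6, 0) = 0, max(39.6, 0) = 39.6, max(68.4, 0) = 68.4
Node uu (S = 196): continuation = 1/1.07·[0.5875·0.0000 + 0.4125·0.0000] = 0.0000; exercise value = 0.0000 ≤ continuation, so V_uu = 0.0000
Node ud (S = 84): continuation = 1/1.07·[0.5875·0.0000 + 0.4125·39.6000] = 15.2664; exercise value = 6.0000 ≤ continuation, so V_ud = 15.2664
Node dd (S = 36): continuation = 1/1.07·[0.5875·39.6000 + 0.4125·68.4000] = 48.1121; exercise value = 54.0000 > continuation, so V_dd = 54.0000 (exercise)
Node u (S = 140): continuation = 1/1.07·[0.5875·0.0000 + 0.4125·15.2664] = 5.8854; exercise value = 0.0000 ≤ continuation, so V_u = 5.8854
Node d (S = 60): continuation = 1/1.07·[0.5875·15.2664 + 0.4125·54.0000] = 29.2000; exercise value = 30.0000 > continuation, so V_d = 30.0000 (exercise)
Node 0 (S = 100): continuation = 1/1.07·[0.5875·5.8854 + 0.4125·30.0000] = 14.7969; exercise value = 0.0000 ≤ continuation, so V_0 = 14.7969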